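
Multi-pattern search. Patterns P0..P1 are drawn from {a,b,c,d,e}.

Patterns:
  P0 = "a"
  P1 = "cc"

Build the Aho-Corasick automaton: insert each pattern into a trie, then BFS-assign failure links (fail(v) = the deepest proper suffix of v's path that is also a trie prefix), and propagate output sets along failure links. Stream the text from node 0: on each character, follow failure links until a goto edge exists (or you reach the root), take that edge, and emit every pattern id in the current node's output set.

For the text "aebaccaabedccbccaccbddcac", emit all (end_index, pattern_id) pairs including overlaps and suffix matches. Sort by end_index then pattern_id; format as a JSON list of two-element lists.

Build automaton:
Trie (insert patterns):
  n0 'ε': a→1 c→2
  n1 'a': ·  [P0 ends]
  n2 'c': c→3
  n3 'cc': ·  [P1 ends]

BFS fail/out derivation:
  n1('a'): parent n0 fail=0; on 'a' 0 → fail=0;  out {0}∪∅={0}
  n2('c'): parent n0 fail=0; on 'c' 0 → fail=0;  out ∅∪∅=∅
  n3('cc'): parent n2 fail=0; on 'c' 0 → fail=2;  out {1}∪∅={1}

Run:
pos 0 'a': at 1  → match P0@[0:0]
pos 1 'e': at 0 ·f
pos 2 'b': at 0
pos 3 'a': at 1  → match P0@[3:3]
pos 4 'c': at 2 ·f
pos 5 'c': at 3  → match P1@[4:5]
pos 6 'a': at 1 ·f  → match P0@[6:6]
pos 7 'a': at 1 ·f  → match P0@[7:7]
pos 8 'b': at 0 ·f
pos 9 'e': at 0
pos 10 'd': at 0
pos 11 'c': at 2
pos 12 'c': at 3  → match P1@[11:12]
pos 13 'b': at 0 ·f
pos 14 'c': at 2
pos 15 'c': at 3  → match P1@[14:15]
pos 16 'a': at 1 ·f  → match P0@[16:16]
pos 17 'c': at 2 ·f
pos 18 'c': at 3  → match P1@[17:18]
pos 19 'b': at 0 ·f
pos 20 'd': at 0
pos 21 'd': at 0
pos 22 'c': at 2
pos 23 'a': at 1 ·f  → match P0@[23:23]
pos 24 'c': at 2 ·f

All matches (sorted): [[0,0],[3,0],[5,1],[6,0],[7,0],[12,1],[15,1],[16,0],[18,1],[23,0]]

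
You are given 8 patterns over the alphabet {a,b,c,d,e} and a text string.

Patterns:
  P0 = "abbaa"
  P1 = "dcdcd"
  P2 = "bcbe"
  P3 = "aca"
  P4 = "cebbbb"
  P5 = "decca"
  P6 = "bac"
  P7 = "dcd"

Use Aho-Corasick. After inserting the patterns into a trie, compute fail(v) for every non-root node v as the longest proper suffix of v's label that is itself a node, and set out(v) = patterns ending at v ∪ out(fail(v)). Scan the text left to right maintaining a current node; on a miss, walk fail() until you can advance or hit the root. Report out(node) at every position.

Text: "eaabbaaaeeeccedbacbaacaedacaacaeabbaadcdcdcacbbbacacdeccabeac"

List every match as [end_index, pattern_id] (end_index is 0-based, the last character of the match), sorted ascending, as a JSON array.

Construct AC machine:
Trie (insert patterns):
  n0 'ε': a→1 b→11 c→17 d→6
  n1 'a': b→2 c→15
  n2 'ab': b→3
  n3 'abb': a→4
  n4 'abba': a→5
  n5 'abbaa': ·  ←P0
  n6 'd': c→7 e→23
  n7 'dc': d→8
  n8 'dcd': c→9  ←P7
  n9 'dcdc': d→10
  n10 'dcdcd': ·  ←P1
  n11 'b': a→27 c→12
  n12 'bc': b→13
  n13 'bcb': e→14
  n14 'bcbe': ·  ←P2
  n15 'ac': a→16
  n16 'aca': ·  ←P3
  n17 'c': e→18
  n18 'ce': b→19
  n19 'ceb': b→20
  n20 'cebb': b→21
  n21 'cebbb': b→22
  n22 'cebbbb': ·  ←P4
  n23 'de': c→24
  n24 'dec': c→25
  n25 'decc': a→26
  n26 'decca': ·  ←P5
  n27 'ba': c→28
  n28 'bac': ·  ←P6

BFS fail/out derivation:
  n1('a'): parent n0 fail=0; on 'a' 0 → fail=0;  out ∅∪∅=∅
  n6('d'): parent n0 fail=0; on 'd' 0 → fail=0;  out ∅∪∅=∅
  n11('b'): parent n0 fail=0; on 'b' 0 → fail=0;  out ∅∪∅=∅
  n17('c'): parent n0 fail=0; on 'c' 0 → fail=0;  out ∅∪∅=∅
  n2('ab'): parent n1 fail=0; on 'b' 0 → fail=11;  out ∅∪∅=∅
  n7('dc'): parent n6 fail=0; on 'c' 0 → fail=17;  out ∅∪∅=∅
  n12('bc'): parent n11 fail=0; on 'c' 0 → fail=17;  out ∅∪∅=∅
  n15('ac'): parent n1 fail=0; on 'c' 0 → fail=17;  out ∅∪∅=∅
  n18('ce'): parent n17 fail=0; on 'e' 0 → fail=0;  out ∅∪∅=∅
  n23('de'): parent n6 fail=0; on 'e' 0 → fail=0;  out ∅∪∅=∅
  n27('ba'): parent n11 fail=0; on 'a' 0 → fail=1;  out ∅∪∅=∅
  n3('abb'): parent n2 fail=11; on 'b' 11→0 → fail=11;  out ∅∪∅=∅
  n8('dcd'): parent n7 fail=17; on 'd' 17→0 → fail=6;  out {7}∪∅={7}
  n13('bcb'): parent n12 fail=17; on 'b' 17→0 → fail=11;  out ∅∪∅=∅
  n16('aca'): parent n15 fail=17; on 'a' 17→0 → fail=1;  out {3}∪∅={3}
  n19('ceb'): parent n18 fail=0; on 'b' 0 → fail=11;  out ∅∪∅=∅
  n24('dec'): parent n23 fail=0; on 'c' 0 → fail=17;  out ∅∪∅=∅
  n28('bac'): parent n27 fail=1; on 'c' 1 → fail=15;  out {6}∪∅={6}
  n4('abba'): parent n3 fail=11; on 'a' 11 → fail=27;  out ∅∪∅=∅
  n9('dcdc'): parent n8 fail=6; on 'c' 6 → fail=7;  out ∅∪∅=∅
  n14('bcbe'): parent n13 fail=11; on 'e' 11→0 → fail=0;  out {2}∪∅={2}
  n20('cebb'): parent n19 fail=11; on 'b' 11→0 → fail=11;  out ∅∪∅=∅
  n25('decc'): parent n24 fail=17; on 'c' 17→0 → fail=17;  out ∅∪∅=∅
  n5('abbaa'): parent n4 fail=27; on 'a' 27→1→0 → fail=1;  out {0}∪∅={0}
  n10('dcdcd'): parent n9 fail=7; on 'd' 7 → fail=8;  out {1}∪{7}={1,7}
  n21('cebbb'): parent n20 fail=11; on 'b' 11→0 → fail=11;  out ∅∪∅=∅
  n26('decca'): parent n25 fail=17; on 'a' 17→0 → fail=1;  out {5}∪∅={5}
  n22('cebbbb'): parent n21 fail=11; on 'b' 11→0 → fail=11;  out {4}∪∅={4}

Text stream:
i=0 'e': node 0→0
i=1 'a': node 0→1
i=2 'a': node 1→1 (via fail)
i=3 'b': node 1→2
i=4 'b': node 2→3
i=5 'a': node 3→4
i=6 'a': node 4→5  → match P0@[2:6]
i=7 'a': node 5→1 (via fail)
i=8 'e': node 1→0 (via fail)
i=9 'e': node 0→0
i=10 'e': node 0→0
i=11 'c': node 0→17
i=12 'c': node 17→17 (via fail)
i=13 'e': node 17→18
i=14 'd': node 18→6 (via fail)
i=15 'b': node 6→11 (via fail)
i=16 'a': node 11→27
i=17 'c': node 27→28  → match P6@[15:17]
i=18 'b': node 28→11 (via fail)
i=19 'a': node 11→27
i=20 'a': node 27→1 (via fail)
i=21 'c': node 1→15
i=22 'a': node 15→16  → match P3@[20:22]
i=23 'e': node 16→0 (via fail)
i=24 'd': node 0→6
i=25 'a': node 6→1 (via fail)
i=26 'c': node 1→15
i=27 'a': node 15→16  → match P3@[25:27]
i=28 'a': node 16→1 (via fail)
i=29 'c': node 1→15
i=30 'a': node 15→16  → match P3@[28:30]
i=31 'e': node 16→0 (via fail)
i=32 'a': node 0→1
i=33 'b': node 1→2
i=34 'b': node 2→3
i=35 'a': node 3→4
i=36 'a': node 4→5  → match P0@[32:36]
i=37 'd': node 5→6 (via fail)
i=38 'c': node 6→7
i=39 'd': node 7→8  → match P7@[37:39]
i=40 'c': node 8→9
i=41 'd': node 9→10  → match P1@[37:41],P7@[39:41]
i=42 'c': node 10→9 (via fail)
i=43 'a': node 9→1 (via fail)
i=44 'c': node 1→15
i=45 'b': node 15→11 (via fail)
i=46 'b': node 11→11 (via fail)
i=47 'b': node 11→11 (via fail)
i=48 'a': node 11→27
i=49 'c': node 27→28  → match P6@[47:49]
i=50 'a': node 28→16 (via fail)  → match P3@[48:50]
i=51 'c': node 16→15 (via fail)
i=52 'd': node 15→6 (via fail)
i=53 'e': node 6→23
i=54 'c': node 23→24
i=55 'c': node 24→25
i=56 'a': node 25→26  → match P5@[52:56]
i=57 'b': node 26→2 (via fail)
i=58 'e': node 2→0 (via fail)
i=59 'a': node 0→1
i=60 'c': node 1→15

Result: [[6,0],[17,6],[22,3],[27,3],[30,3],[36,0],[39,7],[41,1],[41,7],[49,6],[50,3],[56,5]]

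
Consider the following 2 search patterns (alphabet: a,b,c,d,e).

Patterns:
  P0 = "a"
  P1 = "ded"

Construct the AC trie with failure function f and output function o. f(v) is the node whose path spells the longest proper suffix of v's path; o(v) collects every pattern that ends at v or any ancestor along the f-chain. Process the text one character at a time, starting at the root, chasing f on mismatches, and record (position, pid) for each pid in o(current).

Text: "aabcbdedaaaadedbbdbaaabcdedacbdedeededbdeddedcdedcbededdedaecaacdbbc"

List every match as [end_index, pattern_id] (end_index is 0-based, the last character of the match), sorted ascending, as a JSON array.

Construct AC machine:
Trie (insert patterns):
  n0 'ε': a→1 d→2
  n1 'a': ·  [P0 ends]
  n2 'd': e→3
  n3 'de': d→4
  n4 'ded': ·  [P1 ends]

BFS fail/out derivation:
  n1('a'): parent n0 fail=0; on 'a' 0 → fail=0;  out {0}∪∅={0}
  n2('d'): parent n0 fail=0; on 'd' 0 → fail=0;  out ∅∪∅=∅
  n3('de'): parent n2 fail=0; on 'e' 0 → fail=0;  out ∅∪∅=∅
  n4('ded'): parent n3 fail=0; on 'd' 0 → fail=2;  out {1}∪∅={1}

Run:
[0] read 'a'  n0⇒n1  ** P0@[0:0]
[1] read 'a'  n1⇒n1 (via fail)  ** P0@[1:1]
[2] read 'b'  n1⇒n0 (via fail)
[3] read 'c'  n0⇒n0
[4] read 'b'  n0⇒n0
[5] read 'd'  n0⇒n2
[6] read 'e'  n2⇒n3
[7] read 'd'  n3⇒n4  ** P1@[5:7]
[8] read 'a'  n4⇒n1 (via fail)  ** P0@[8:8]
[9] read 'a'  n1⇒n1 (via fail)  ** P0@[9:9]
[10] read 'a'  n1⇒n1 (via fail)  ** P0@[10:10]
[11] read 'a'  n1⇒n1 (via fail)  ** P0@[11:11]
[12] read 'd'  n1⇒n2 (via fail)
[13] read 'e'  n2⇒n3
[14] read 'd'  n3⇒n4  ** P1@[12:14]
[15] read 'b'  n4⇒n0 (via fail)
[16] read 'b'  n0⇒n0
[17] read 'd'  n0⇒n2
[18] read 'b'  n2⇒n0 (via fail)
[19] read 'a'  n0⇒n1  ** P0@[19:19]
[20] read 'a'  n1⇒n1 (via fail)  ** P0@[20:20]
[21] read 'a'  n1⇒n1 (via fail)  ** P0@[21:21]
[22] read 'b'  n1⇒n0 (via fail)
[23] read 'c'  n0⇒n0
[24] read 'd'  n0⇒n2
[25] read 'e'  n2⇒n3
[26] read 'd'  n3⇒n4  ** P1@[24:26]
[27] read 'a'  n4⇒n1 (via fail)  ** P0@[27:27]
[28] read 'c'  n1⇒n0 (via fail)
[29] read 'b'  n0⇒n0
[30] read 'd'  n0⇒n2
[31] read 'e'  n2⇒n3
[32] read 'd'  n3⇒n4  ** P1@[30:32]
[33] read 'e'  n4⇒n3 (via fail)
[34] read 'e'  n3⇒n0 (via fail)
[35] read 'd'  n0⇒n2
[36] read 'e'  n2⇒n3
[37] read 'd'  n3⇒n4  ** P1@[35:37]
[38] read 'b'  n4⇒n0 (via fail)
[39] read 'd'  n0⇒n2
[40] read 'e'  n2⇒n3
[41] read 'd'  n3⇒n4  ** P1@[39:41]
[42] read 'd'  n4⇒n2 (via fail)
[43] read 'e'  n2⇒n3
[44] read 'd'  n3⇒n4  ** P1@[42:44]
[45] read 'c'  n4⇒n0 (via fail)
[46] read 'd'  n0⇒n2
[47] read 'e'  n2⇒n3
[48] read 'd'  n3⇒n4  ** P1@[46:48]
[49] read 'c'  n4⇒n0 (via fail)
[50] read 'b'  n0⇒n0
[51] read 'e'  n0⇒n0
[52] read 'd'  n0⇒n2
[53] read 'e'  n2⇒n3
[54] read 'd'  n3⇒n4  ** P1@[52:54]
[55] read 'd'  n4⇒n2 (via fail)
[56] read 'e'  n2⇒n3
[57] read 'd'  n3⇒n4  ** P1@[55:57]
[58] read 'a'  n4⇒n1 (via fail)  ** P0@[58:58]
[59] read 'e'  n1⇒n0 (via fail)
[60] read 'c'  n0⇒n0
[61] read 'a'  n0⇒n1  ** P0@[61:61]
[62] read 'a'  n1⇒n1 (via fail)  ** P0@[62:62]
[63] read 'c'  n1⇒n0 (via fail)
[64] read 'd'  n0⇒n2
[65] read 'b'  n2⇒n0 (via fail)
[66] read 'b'  n0⇒n0
[67] read 'c'  n0⇒n0

Result: [[0,0],[1,0],[7,1],[8,0],[9,0],[10,0],[11,0],[14,1],[19,0],[20,0],[21,0],[26,1],[27,0],[32,1],[37,1],[41,1],[44,1],[48,1],[54,1],[57,1],[58,0],[61,0],[62,0]]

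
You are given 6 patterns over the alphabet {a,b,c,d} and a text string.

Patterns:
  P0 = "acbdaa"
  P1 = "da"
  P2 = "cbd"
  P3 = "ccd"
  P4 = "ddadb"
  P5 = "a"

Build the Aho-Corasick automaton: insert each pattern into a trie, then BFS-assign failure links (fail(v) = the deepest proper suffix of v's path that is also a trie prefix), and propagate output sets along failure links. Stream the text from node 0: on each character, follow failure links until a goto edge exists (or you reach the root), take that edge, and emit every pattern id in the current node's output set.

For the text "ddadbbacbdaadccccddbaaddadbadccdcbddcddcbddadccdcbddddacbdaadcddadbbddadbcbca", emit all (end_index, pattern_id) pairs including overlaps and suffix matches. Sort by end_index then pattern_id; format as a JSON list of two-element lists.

Build automaton:
Trie (insert patterns):
  n0 'ε': a→1 c→9 d→7
  n1 'a': c→2  [P5 ends]
  n2 'ac': b→3
  n3 'acb': d→4
  n4 'acbd': a→5
  n5 'acbda': a→6
  n6 'acbdaa': ·  [P0 ends]
  n7 'd': a→8 d→14
  n8 'da': ·  [P1 ends]
  n9 'c': b→10 c→12
  n10 'cb': d→11
  n11 'cbd': ·  [P2 ends]
  n12 'cc': d→13
  n13 'ccd': ·  [P3 ends]
  n14 'dd': a→15
  n15 'dda': d→16
  n16 'ddad': b→17
  n17 'ddadb': ·  [P4 ends]

BFS fail/out derivation:
  fail(1) 'a': from fail(0)=0 chase 'a': 0 ⇒ 0;  out={5}∪out(0)={5}
  fail(7) 'd': from fail(0)=0 chase 'd': 0 ⇒ 0;  out=∅∪out(0)=∅
  fail(9) 'c': from fail(0)=0 chase 'c': 0 ⇒ 0;  out=∅∪out(0)=∅
  fail(2) 'ac': from fail(1)=0 chase 'c': 0 ⇒ 9;  out=∅∪out(9)=∅
  fail(8) 'da': from fail(7)=0 chase 'a': 0 ⇒ 1;  out={1}∪out(1)={1,5}
  fail(10) 'cb': from fail(9)=0 chase 'b': 0 ⇒ 0;  out=∅∪out(0)=∅
  fail(12) 'cc': from fail(9)=0 chase 'c': 0 ⇒ 9;  out=∅∪out(9)=∅
  fail(14) 'dd': from fail(7)=0 chase 'd': 0 ⇒ 7;  out=∅∪out(7)=∅
  fail(3) 'acb': from fail(2)=9 chase 'b': 9 ⇒ 10;  out=∅∪out(10)=∅
  fail(11) 'cbd': from fail(10)=0 chase 'd': 0 ⇒ 7;  out={2}∪out(7)={2}
  fail(13) 'ccd': from fail(12)=9 chase 'd': 9→0 ⇒ 7;  out={3}∪out(7)={3}
  fail(15) 'dda': from fail(14)=7 chase 'a': 7 ⇒ 8;  out=∅∪out(8)={1,5}
  fail(4) 'acbd': from fail(3)=10 chase 'd': 10 ⇒ 11;  out=∅∪out(11)={2}
  fail(16) 'ddad': from fail(15)=8 chase 'd': 8→1→0 ⇒ 7;  out=∅∪out(7)=∅
  fail(5) 'acbda': from fail(4)=11 chase 'a': 11→7 ⇒ 8;  out=∅∪out(8)={1,5}
  fail(17) 'ddadb': from fail(16)=7 chase 'b': 7→0 ⇒ 0;  out={4}∪out(0)={4}
  fail(6) 'acbdaa': from fail(5)=8 chase 'a': 8→1→0 ⇒ 1;  out={0}∪out(1)={0,5}

Run:
[0] read 'd'  n0⇒n7
[1] read 'd'  n7⇒n14
[2] read 'a'  n14⇒n15  → match P1@[1:2],P5@[2:2]
[3] read 'd'  n15⇒n16
[4] read 'b'  n16⇒n17  → match P4@[0:4]
[5] read 'b'  n17⇒n0 ·f
[6] read 'a'  n0⇒n1  → match P5@[6:6]
[7] read 'c'  n1⇒n2
[8] read 'b'  n2⇒n3
[9] read 'd'  n3⇒n4  → match P2@[7:9]
[10] read 'a'  n4⇒n5  → match P1@[9:10],P5@[10:10]
[11] read 'a'  n5⇒n6  → match P0@[6:11],P5@[11:11]
[12] read 'd'  n6⇒n7 ·f
[13] read 'c'  n7⇒n9 ·f
[14] read 'c'  n9⇒n12
[15] read 'c'  n12⇒n12 ·f
[16] read 'c'  n12⇒n12 ·f
[17] read 'd'  n12⇒n13  → match P3@[15:17]
[18] read 'd'  n13⇒n14 ·f
[19] read 'b'  n14⇒n0 ·f
[20] read 'a'  n0⇒n1  → match P5@[20:20]
[21] read 'a'  n1⇒n1 ·f  → match P5@[21:21]
[22] read 'd'  n1⇒n7 ·f
[23] read 'd'  n7⇒n14
[24] read 'a'  n14⇒n15  → match P1@[23:24],P5@[24:24]
[25] read 'd'  n15⇒n16
[26] read 'b'  n16⇒n17  → match P4@[22:26]
[27] read 'a'  n17⇒n1 ·f  → match P5@[27:27]
[28] read 'd'  n1⇒n7 ·f
[29] read 'c'  n7⇒n9 ·f
[30] read 'c'  n9⇒n12
[31] read 'd'  n12⇒n13  → match P3@[29:31]
[32] read 'c'  n13⇒n9 ·f
[33] read 'b'  n9⇒n10
[34] read 'd'  n10⇒n11  → match P2@[32:34]
[35] read 'd'  n11⇒n14 ·f
[36] read 'c'  n14⇒n9 ·f
[37] read 'd'  n9⇒n7 ·f
[38] read 'd'  n7⇒n14
[39] read 'c'  n14⇒n9 ·f
[40] read 'b'  n9⇒n10
[41] read 'd'  n10⇒n11  → match P2@[39:41]
[42] read 'd'  n11⇒n14 ·f
[43] read 'a'  n14⇒n15  → match P1@[42:43],P5@[43:43]
[44] read 'd'  n15⇒n16
[45] read 'c'  n16⇒n9 ·f
[46] read 'c'  n9⇒n12
[47] read 'd'  n12⇒n13  → match P3@[45:47]
[48] read 'c'  n13⇒n9 ·f
[49] read 'b'  n9⇒n10
[50] read 'd'  n10⇒n11  → match P2@[48:50]
[51] read 'd'  n11⇒n14 ·f
[52] read 'd'  n14⇒n14 ·f
[53] read 'd'  n14⇒n14 ·f
[54] read 'a'  n14⇒n15  → match P1@[53:54],P5@[54:54]
[55] read 'c'  n15⇒n2 ·f
[56] read 'b'  n2⇒n3
[57] read 'd'  n3⇒n4  → match P2@[55:57]
[58] read 'a'  n4⇒n5  → match P1@[57:58],P5@[58:58]
[59] read 'a'  n5⇒n6  → match P0@[54:59],P5@[59:59]
[60] read 'd'  n6⇒n7 ·f
[61] read 'c'  n7⇒n9 ·f
[62] read 'd'  n9⇒n7 ·f
[63] read 'd'  n7⇒n14
[64] read 'a'  n14⇒n15  → match P1@[63:64],P5@[64:64]
[65] read 'd'  n15⇒n16
[66] read 'b'  n16⇒n17  → match P4@[62:66]
[67] read 'b'  n17⇒n0 ·f
[68] read 'd'  n0⇒n7
[69] read 'd'  n7⇒n14
[70] read 'a'  n14⇒n15  → match P1@[69:70],P5@[70:70]
[71] read 'd'  n15⇒n16
[72] read 'b'  n16⇒n17  → match P4@[68:72]
[73] read 'c'  n17⇒n9 ·f
[74] read 'b'  n9⇒n10
[75] read 'c'  n10⇒n9 ·f
[76] read 'a'  n9⇒n1 ·f  → match P5@[76:76]

Result: [[2,1],[2,5],[4,4],[6,5],[9,2],[10,1],[10,5],[11,0],[11,5],[17,3],[20,5],[21,5],[24,1],[24,5],[26,4],[27,5],[31,3],[34,2],[41,2],[43,1],[43,5],[47,3],[50,2],[54,1],[54,5],[57,2],[58,1],[58,5],[59,0],[59,5],[64,1],[64,5],[66,4],[70,1],[70,5],[72,4],[76,5]]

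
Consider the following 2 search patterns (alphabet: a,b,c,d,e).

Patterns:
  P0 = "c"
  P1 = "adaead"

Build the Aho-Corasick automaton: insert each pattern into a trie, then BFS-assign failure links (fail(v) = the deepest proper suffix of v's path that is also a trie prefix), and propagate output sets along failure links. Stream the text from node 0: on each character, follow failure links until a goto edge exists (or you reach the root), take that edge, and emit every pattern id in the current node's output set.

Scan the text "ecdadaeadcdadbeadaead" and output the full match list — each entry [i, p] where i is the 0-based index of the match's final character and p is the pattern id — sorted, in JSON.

Build:
Trie nodes:
  0='ε' goto a→2 c→1
  1='c' goto ·  [P0 ends]
  2='a' goto d→3
  3='ad' goto a→4
  4='ada' goto e→5
  5='adae' goto a→6
  6='adaea' goto d→7
  7='adaead' goto ·  [P1 ends]

BFS fail/out derivation:
  fail(1) 'c': from fail(0)=0 chase 'c': 0 ⇒ 0;  out={0}∪out(0)={0}
  fail(2) 'a': from fail(0)=0 chase 'a': 0 ⇒ 0;  out=∅∪out(0)=∅
  fail(3) 'ad': from fail(2)=0 chase 'd': 0 ⇒ 0;  out=∅∪out(0)=∅
  fail(4) 'ada': from fail(3)=0 chase 'a': 0 ⇒ 2;  out=∅∪out(2)=∅
  fail(5) 'adae': from fail(4)=2 chase 'e': 2→0 ⇒ 0;  out=∅∪out(0)=∅
  fail(6) 'adaea': from fail(5)=0 chase 'a': 0 ⇒ 2;  out=∅∪out(2)=∅
  fail(7) 'adaead': from fail(6)=2 chase 'd': 2 ⇒ 3;  out={1}∪out(3)={1}

Text stream:
i=0 'e': node 0→0
i=1 'c': node 0→1  ** P0@[1:1]
i=2 'd': node 1→0 (via fail)
i=3 'a': node 0→2
i=4 'd': node 2→3
i=5 'a': node 3→4
i=6 'e': node 4→5
i=7 'a': node 5→6
i=8 'd': node 6→7  ** P1@[3:8]
i=9 'c': node 7→1 (via fail)  ** P0@[9:9]
i=10 'd': node 1→0 (via fail)
i=11 'a': node 0→2
i=12 'd': node 2→3
i=13 'b': node 3→0 (via fail)
i=14 'e': node 0→0
i=15 'a': node 0→2
i=16 'd': node 2→3
i=17 'a': node 3→4
i=18 'e': node 4→5
i=19 'a': node 5→6
i=20 'd': node 6→7  ** P1@[15:20]

All matches (sorted): [[1,0],[8,1],[9,0],[20,1]]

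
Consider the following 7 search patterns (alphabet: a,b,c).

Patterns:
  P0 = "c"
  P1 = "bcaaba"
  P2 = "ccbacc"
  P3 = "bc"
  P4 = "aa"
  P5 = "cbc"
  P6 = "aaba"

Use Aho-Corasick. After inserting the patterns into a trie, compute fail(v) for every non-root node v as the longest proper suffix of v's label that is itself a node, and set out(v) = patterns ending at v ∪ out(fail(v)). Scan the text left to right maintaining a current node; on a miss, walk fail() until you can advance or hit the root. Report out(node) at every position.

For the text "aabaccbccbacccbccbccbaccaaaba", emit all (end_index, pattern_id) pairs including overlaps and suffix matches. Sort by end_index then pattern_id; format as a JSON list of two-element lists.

Construct AC machine:
Trie (insert patterns):
  n0 'ε': a→13 b→2 c→1
  n1 'c': b→15 c→8  ←P0
  n2 'b': c→3
  n3 'bc': a→4  ←P3
  n4 'bca': a→5
  n5 'bcaa': b→6
  n6 'bcaab': a→7
  n7 'bcaaba': ·  ←P1
  n8 'cc': b→9
  n9 'ccb': a→10
  n10 'ccba': c→11
  n11 'ccbac': c→12
  n12 'ccbacc': ·  ←P2
  n13 'a': a→14
  n14 'aa': b→17  ←P4
  n15 'cb': c→16
  n16 'cbc': ·  ←P5
  n17 'aab': a→18
  n18 'aaba': ·  ←P6

BFS fail/out derivation:
  n1('c'): parent n0 fail=0; on 'c' 0 → fail=0;  out {0}∪∅={0}
  n2('b'): parent n0 fail=0; on 'b' 0 → fail=0;  out ∅∪∅=∅
  n13('a'): parent n0 fail=0; on 'a' 0 → fail=0;  out ∅∪∅=∅
  n3('bc'): parent n2 fail=0; on 'c' 0 → fail=1;  out {3}∪{0}={0,3}
  n8('cc'): parent n1 fail=0; on 'c' 0 → fail=1;  out ∅∪{0}={0}
  n14('aa'): parent n13 fail=0; on 'a' 0 → fail=13;  out {4}∪∅={4}
  n15('cb'): parent n1 fail=0; on 'b' 0 → fail=2;  out ∅∪∅=∅
  n4('bca'): parent n3 fail=1; on 'a' 1→0 → fail=13;  out ∅∪∅=∅
  n9('ccb'): parent n8 fail=1; on 'b' 1 → fail=15;  out ∅∪∅=∅
  n16('cbc'): parent n15 fail=2; on 'c' 2 → fail=3;  out {5}∪{0,3}={0,3,5}
  n17('aab'): parent n14 fail=13; on 'b' 13→0 → fail=2;  out ∅∪∅=∅
  n5('bcaa'): parent n4 fail=13; on 'a' 13 → fail=14;  out ∅∪{4}={4}
  n10('ccba'): parent n9 fail=15; on 'a' 15→2→0 → fail=13;  out ∅∪∅=∅
  n18('aaba'): parent n17 fail=2; on 'a' 2→0 → fail=13;  out {6}∪∅={6}
  n6('bcaab'): parent n5 fail=14; on 'b' 14 → fail=17;  out ∅∪∅=∅
  n11('ccbac'): parent n10 fail=13; on 'c' 13→0 → fail=1;  out ∅∪{0}={0}
  n7('bcaaba'): parent n6 fail=17; on 'a' 17 → fail=18;  out {1}∪{6}={1,6}
  n12('ccbacc'): parent n11 fail=1; on 'c' 1 → fail=8;  out {2}∪{0}={0,2}

Scan:
pos 0 'a': at 13
pos 1 'a': at 14  → match P4@[0:1]
pos 2 'b': at 17
pos 3 'a': at 18  → match P6@[0:3]
pos 4 'c': at 1 ·f  → match P0@[4:4]
pos 5 'c': at 8  → match P0@[5:5]
pos 6 'b': at 9
pos 7 'c': at 16 ·f  → match P0@[7:7],P3@[6:7],P5@[5:7]
pos 8 'c': at 8 ·f  → match P0@[8:8]
pos 9 'b': at 9
pos 10 'a': at 10
pos 11 'c': at 11  → match P0@[11:11]
pos 12 'c': at 12  → match P0@[12:12],P2@[7:12]
pos 13 'c': at 8 ·f  → match P0@[13:13]
pos 14 'b': at 9
pos 15 'c': at 16 ·f  → match P0@[15:15],P3@[14:15],P5@[13:15]
pos 16 'c': at 8 ·f  → match P0@[16:16]
pos 17 'b': at 9
pos 18 'c': at 16 ·f  → match P0@[18:18],P3@[17:18],P5@[16:18]
pos 19 'c': at 8 ·f  → match P0@[19:19]
pos 20 'b': at 9
pos 21 'a': at 10
pos 22 'c': at 11  → match P0@[22:22]
pos 23 'c': at 12  → match P0@[23:23],P2@[18:23]
pos 24 'a': at 13 ·f
pos 25 'a': at 14  → match P4@[24:25]
pos 26 'a': at 14 ·f  → match P4@[25:26]
pos 27 'b': at 17
pos 28 'a': at 18  → match P6@[25:28]

Result: [[1,4],[3,6],[4,0],[5,0],[7,0],[7,3],[7,5],[8,0],[11,0],[12,0],[12,2],[13,0],[15,0],[15,3],[15,5],[16,0],[18,0],[18,3],[18,5],[19,0],[22,0],[23,0],[23,2],[25,4],[26,4],[28,6]]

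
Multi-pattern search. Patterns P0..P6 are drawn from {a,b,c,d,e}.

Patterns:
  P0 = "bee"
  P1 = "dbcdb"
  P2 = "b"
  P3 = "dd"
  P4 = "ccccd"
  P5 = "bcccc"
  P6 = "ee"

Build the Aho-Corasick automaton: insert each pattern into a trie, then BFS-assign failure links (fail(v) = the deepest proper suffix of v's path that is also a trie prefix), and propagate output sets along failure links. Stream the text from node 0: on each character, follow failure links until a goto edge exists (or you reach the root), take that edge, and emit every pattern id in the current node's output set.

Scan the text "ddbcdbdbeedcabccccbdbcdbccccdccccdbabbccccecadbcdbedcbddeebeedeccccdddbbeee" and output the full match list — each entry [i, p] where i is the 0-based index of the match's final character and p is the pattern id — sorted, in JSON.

Build automaton:
Trie nodes:
  n0 'ε': b→1 c→10 d→4 e→19
  n1 'b': c→15 e→2  ←P2
  n2 'be': e→3
  n3 'bee': ·  ←P0
  n4 'd': b→5 d→9
  n5 'db': c→6
  n6 'dbc': d→7
  n7 'dbcd': b→8
  n8 'dbcdb': ·  ←P1
  n9 'dd': ·  ←P3
  n10 'c': c→11
  n11 'cc': c→12
  n12 'ccc': c→13
  n13 'cccc': d→14
  n14 'ccccd': ·  ←P4
  n15 'bc': c→16
  n16 'bcc': c→17
  n17 'bccc': c→18
  n18 'bcccc': ·  ←P5
  n19 'e': e→20
  n20 'ee': ·  ←P6

BFS fail/out derivation:
  fail(1) 'b': from fail(0)=0 chase 'b': 0 ⇒ 0;  out={2}∪out(0)={2}
  fail(4) 'd': from fail(0)=0 chase 'd': 0 ⇒ 0;  out=∅∪out(0)=∅
  fail(10) 'c': from fail(0)=0 chase 'c': 0 ⇒ 0;  out=∅∪out(0)=∅
  fail(19) 'e': from fail(0)=0 chase 'e': 0 ⇒ 0;  out=∅∪out(0)=∅
  fail(2) 'be': from fail(1)=0 chase 'e': 0 ⇒ 19;  out=∅∪out(19)=∅
  fail(5) 'db': from fail(4)=0 chase 'b': 0 ⇒ 1;  out=∅∪out(1)={2}
  fail(9) 'dd': from fail(4)=0 chase 'd': 0 ⇒ 4;  out={3}∪out(4)={3}
  fail(11) 'cc': from fail(10)=0 chase 'c': 0 ⇒ 10;  out=∅∪out(10)=∅
  fail(15) 'bc': from fail(1)=0 chase 'c': 0 ⇒ 10;  out=∅∪out(10)=∅
  fail(20) 'ee': from fail(19)=0 chase 'e': 0 ⇒ 19;  out={6}∪out(19)={6}
  fail(3) 'bee': from fail(2)=19 chase 'e': 19 ⇒ 20;  out={0}∪out(20)={0,6}
  fail(6) 'dbc': from fail(5)=1 chase 'c': 1 ⇒ 15;  out=∅∪out(15)=∅
  fail(12) 'ccc': from fail(11)=10 chase 'c': 10 ⇒ 11;  out=∅∪out(11)=∅
  fail(16) 'bcc': from fail(15)=10 chase 'c': 10 ⇒ 11;  out=∅∪out(11)=∅
  fail(7) 'dbcd': from fail(6)=15 chase 'd': 15→10→0 ⇒ 4;  out=∅∪out(4)=∅
  fail(13) 'cccc': from fail(12)=11 chase 'c': 11 ⇒ 12;  out=∅∪out(12)=∅
  fail(17) 'bccc': from fail(16)=11 chase 'c': 11 ⇒ 12;  out=∅∪out(12)=∅
  fail(8) 'dbcdb': from fail(7)=4 chase 'b': 4 ⇒ 5;  out={1}∪out(5)={1,2}
  fail(14) 'ccccd': from fail(13)=12 chase 'd': 12→11→10→0 ⇒ 4;  out={4}∪out(4)={4}
  fail(18) 'bcccc': from fail(17)=12 chase 'c': 12 ⇒ 13;  out={5}∪out(13)={5}

Text stream:
pos 0 'd': at 4
pos 1 'd': at 9  ** P3@[0:1]
pos 2 'b': at 5 ·f  ** P2@[2:2]
pos 3 'c': at 6
pos 4 'd': at 7
pos 5 'b': at 8  ** P1@[1:5],P2@[5:5]
pos 6 'd': at 4 ·f
pos 7 'b': at 5  ** P2@[7:7]
pos 8 'e': at 2 ·f
pos 9 'e': at 3  ** P0@[7:9],P6@[8:9]
pos 10 'd': at 4 ·f
pos 11 'c': at 10 ·f
pos 12 'a': at 0 ·f
pos 13 'b': at 1  ** P2@[13:13]
pos 14 'c': at 15
pos 15 'c': at 16
pos 16 'c': at 17
pos 17 'c': at 18  ** P5@[13:17]
pos 18 'b': at 1 ·f  ** P2@[18:18]
pos 19 'd': at 4 ·f
pos 20 'b': at 5  ** P2@[20:20]
pos 21 'c': at 6
pos 22 'd': at 7
pos 23 'b': at 8  ** P1@[19:23],P2@[23:23]
pos 24 'c': at 6 ·f
pos 25 'c': at 16 ·f
pos 26 'c': at 17
pos 27 'c': at 18  ** P5@[23:27]
pos 28 'd': at 14 ·f  ** P4@[24:28]
pos 29 'c': at 10 ·f
pos 30 'c': at 11
pos 31 'c': at 12
pos 32 'c': at 13
pos 33 'd': at 14  ** P4@[29:33]
pos 34 'b': at 5 ·f  ** P2@[34:34]
pos 35 'a': at 0 ·f
pos 36 'b': at 1  ** P2@[36:36]
pos 37 'b': at 1 ·f  ** P2@[37:37]
pos 38 'c': at 15
pos 39 'c': at 16
pos 40 'c': at 17
pos 41 'c': at 18  ** P5@[37:41]
pos 42 'e': at 19 ·f
pos 43 'c': at 10 ·f
pos 44 'a': at 0 ·f
pos 45 'd': at 4
pos 46 'b': at 5  ** P2@[46:46]
pos 47 'c': at 6
pos 48 'd': at 7
pos 49 'b': at 8  ** P1@[45:49],P2@[49:49]
pos 50 'e': at 2 ·f
pos 51 'd': at 4 ·f
pos 52 'c': at 10 ·f
pos 53 'b': at 1 ·f  ** P2@[53:53]
pos 54 'd': at 4 ·f
pos 55 'd': at 9  ** P3@[54:55]
pos 56 'e': at 19 ·f
pos 57 'e': at 20  ** P6@[56:57]
pos 58 'b': at 1 ·f  ** P2@[58:58]
pos 59 'e': at 2
pos 60 'e': at 3  ** P0@[58:60],P6@[59:60]
pos 61 'd': at 4 ·f
pos 62 'e': at 19 ·f
pos 63 'c': at 10 ·f
pos 64 'c': at 11
pos 65 'c': at 12
pos 66 'c': at 13
pos 67 'd': at 14  ** P4@[63:67]
pos 68 'd': at 9 ·f  ** P3@[67:68]
pos 69 'd': at 9 ·f  ** P3@[68:69]
pos 70 'b': at 5 ·f  ** P2@[70:70]
pos 71 'b': at 1 ·f  ** P2@[71:71]
pos 72 'e': at 2
pos 73 'e': at 3  ** P0@[71:73],P6@[72:73]
pos 74 'e': at 20 ·f  ** P6@[73:74]

Matches: [[1,3],[2,2],[5,1],[5,2],[7,2],[9,0],[9,6],[13,2],[17,5],[18,2],[20,2],[23,1],[23,2],[27,5],[28,4],[33,4],[34,2],[36,2],[37,2],[41,5],[46,2],[49,1],[49,2],[53,2],[55,3],[57,6],[58,2],[60,0],[60,6],[67,4],[68,3],[69,3],[70,2],[71,2],[73,0],[73,6],[74,6]]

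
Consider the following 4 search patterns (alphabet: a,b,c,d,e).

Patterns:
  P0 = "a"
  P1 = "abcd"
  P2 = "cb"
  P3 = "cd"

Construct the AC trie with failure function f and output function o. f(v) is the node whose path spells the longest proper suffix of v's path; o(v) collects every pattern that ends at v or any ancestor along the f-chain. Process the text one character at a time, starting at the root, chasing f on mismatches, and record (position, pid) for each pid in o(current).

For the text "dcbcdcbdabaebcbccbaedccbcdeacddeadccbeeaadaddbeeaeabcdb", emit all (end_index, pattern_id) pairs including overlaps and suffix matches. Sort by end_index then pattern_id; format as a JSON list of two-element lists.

Build automaton:
Trie (insert patterns):
  n0 'ε': a→1 c→5
  n1 'a': b→2  [P0 ends]
  n2 'ab': c→3
  n3 'abc': d→4
  n4 'abcd': ·  [P1 ends]
  n5 'c': b→6 d→7
  n6 'cb': ·  [P2 ends]
  n7 'cd': ·  [P3 ends]

Failure links (BFS by depth):
  fail(1) 'a': from fail(0)=0 chase 'a': 0 ⇒ 0;  out={0}∪out(0)={0}
  fail(5) 'c': from fail(0)=0 chase 'c': 0 ⇒ 0;  out=∅∪out(0)=∅
  fail(2) 'ab': from fail(1)=0 chase 'b': 0 ⇒ 0;  out=∅∪out(0)=∅
  fail(6) 'cb': from fail(5)=0 chase 'b': 0 ⇒ 0;  out={2}∪out(0)={2}
  fail(7) 'cd': from fail(5)=0 chase 'd': 0 ⇒ 0;  out={3}∪out(0)={3}
  fail(3) 'abc': from fail(2)=0 chase 'c': 0 ⇒ 5;  out=∅∪out(5)=∅
  fail(4) 'abcd': from fail(3)=5 chase 'd': 5 ⇒ 7;  out={1}∪out(7)={1,3}

Scan:
[0] read 'd'  n0⇒n0
[1] read 'c'  n0⇒n5
[2] read 'b'  n5⇒n6  ** P2@[1:2]
[3] read 'c'  n6⇒n5 ·f
[4] read 'd'  n5⇒n7  ** P3@[3:4]
[5] read 'c'  n7⇒n5 ·f
[6] read 'b'  n5⇒n6  ** P2@[5:6]
[7] read 'd'  n6⇒n0 ·f
[8] read 'a'  n0⇒n1  ** P0@[8:8]
[9] read 'b'  n1⇒n2
[10] read 'a'  n2⇒n1 ·f  ** P0@[10:10]
[11] read 'e'  n1⇒n0 ·f
[12] read 'b'  n0⇒n0
[13] read 'c'  n0⇒n5
[14] read 'b'  n5⇒n6  ** P2@[13:14]
[15] read 'c'  n6⇒n5 ·f
[16] read 'c'  n5⇒n5 ·f
[17] read 'b'  n5⇒n6  ** P2@[16:17]
[18] read 'a'  n6⇒n1 ·f  ** P0@[18:18]
[19] read 'e'  n1⇒n0 ·f
[20] read 'd'  n0⇒n0
[21] read 'c'  n0⇒n5
[22] read 'c'  n5⇒n5 ·f
[23] read 'b'  n5⇒n6  ** P2@[22:23]
[24] read 'c'  n6⇒n5 ·f
[25] read 'd'  n5⇒n7  ** P3@[24:25]
[26] read 'e'  n7⇒n0 ·f
[27] read 'a'  n0⇒n1  ** P0@[27:27]
[28] read 'c'  n1⇒n5 ·f
[29] read 'd'  n5⇒n7  ** P3@[28:29]
[30] read 'd'  n7⇒n0 ·f
[31] read 'e'  n0⇒n0
[32] read 'a'  n0⇒n1  ** P0@[32:32]
[33] read 'd'  n1⇒n0 ·f
[34] read 'c'  n0⇒n5
[35] read 'c'  n5⇒n5 ·f
[36] read 'b'  n5⇒n6  ** P2@[35:36]
[37] read 'e'  n6⇒n0 ·f
[38] read 'e'  n0⇒n0
[39] read 'a'  n0⇒n1  ** P0@[39:39]
[40] read 'a'  n1⇒n1 ·f  ** P0@[40:40]
[41] read 'd'  n1⇒n0 ·f
[42] read 'a'  n0⇒n1  ** P0@[42:42]
[43] read 'd'  n1⇒n0 ·f
[44] read 'd'  n0⇒n0
[45] read 'b'  n0⇒n0
[46] read 'e'  n0⇒n0
[47] read 'e'  n0⇒n0
[48] read 'a'  n0⇒n1  ** P0@[48:48]
[49] read 'e'  n1⇒n0 ·f
[50] read 'a'  n0⇒n1  ** P0@[50:50]
[51] read 'b'  n1⇒n2
[52] read 'c'  n2⇒n3
[53] read 'd'  n3⇒n4  ** P1@[50:53],P3@[52:53]
[54] read 'b'  n4⇒n0 ·f

Result: [[2,2],[4,3],[6,2],[8,0],[10,0],[14,2],[17,2],[18,0],[23,2],[25,3],[27,0],[29,3],[32,0],[36,2],[39,0],[40,0],[42,0],[48,0],[50,0],[53,1],[53,3]]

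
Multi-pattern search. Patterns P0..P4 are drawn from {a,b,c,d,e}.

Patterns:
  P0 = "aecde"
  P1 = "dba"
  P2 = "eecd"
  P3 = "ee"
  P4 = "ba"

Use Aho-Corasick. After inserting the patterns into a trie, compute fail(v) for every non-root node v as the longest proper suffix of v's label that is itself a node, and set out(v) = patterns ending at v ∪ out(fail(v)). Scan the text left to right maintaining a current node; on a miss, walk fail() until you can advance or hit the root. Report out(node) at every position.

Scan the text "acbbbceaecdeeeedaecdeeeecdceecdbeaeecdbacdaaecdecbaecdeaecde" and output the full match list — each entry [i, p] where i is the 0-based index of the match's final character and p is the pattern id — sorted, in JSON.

Build automaton:
Trie nodes:
  0='ε' goto a→1 b→13 d→6 e→9
  1='a' goto e→2
  2='ae' goto c→3
  3='aec' goto d→4
  4='aecd' goto e→5
  5='aecde' goto ·  ←P0
  6='d' goto b→7
  7='db' goto a→8
  8='dba' goto ·  ←P1
  9='e' goto e→10
  10='ee' goto c→11  ←P3
  11='eec' goto d→12
  12='eecd' goto ·  ←P2
  13='b' goto a→14
  14='ba' goto ·  ←P4

BFS fail/out derivation:
  n1('a'): parent n0 fail=0; on 'a' 0 → fail=0;  out ∅∪∅=∅
  n6('d'): parent n0 fail=0; on 'd' 0 → fail=0;  out ∅∪∅=∅
  n9('e'): parent n0 fail=0; on 'e' 0 → fail=0;  out ∅∪∅=∅
  n13('b'): parent n0 fail=0; on 'b' 0 → fail=0;  out ∅∪∅=∅
  n2('ae'): parent n1 fail=0; on 'e' 0 → fail=9;  out ∅∪∅=∅
  n7('db'): parent n6 fail=0; on 'b' 0 → fail=13;  out ∅∪∅=∅
  n10('ee'): parent n9 fail=0; on 'e' 0 → fail=9;  out {3}∪∅={3}
  n14('ba'): parent n13 fail=0; on 'a' 0 → fail=1;  out {4}∪∅={4}
  n3('aec'): parent n2 fail=9; on 'c' 9→0 → fail=0;  out ∅∪∅=∅
  n8('dba'): parent n7 fail=13; on 'a' 13 → fail=14;  out {1}∪{4}={1,4}
  n11('eec'): parent n10 fail=9; on 'c' 9→0 → fail=0;  out ∅∪∅=∅
  n4('aecd'): parent n3 fail=0; on 'd' 0 → fail=6;  out ∅∪∅=∅
  n12('eecd'): parent n11 fail=0; on 'd' 0 → fail=6;  out {2}∪∅={2}
  n5('aecde'): parent n4 fail=6; on 'e' 6→0 → fail=9;  out {0}∪∅={0}

Text stream:
i=0 'a': node 0→1
i=1 'c': node 1→0 (via fail)
i=2 'b': node 0→13
i=3 'b': node 13→13 (via fail)
i=4 'b': node 13→13 (via fail)
i=5 'c': node 13→0 (via fail)
i=6 'e': node 0→9
i=7 'a': node 9→1 (via fail)
i=8 'e': node 1→2
i=9 'c': node 2→3
i=10 'd': node 3→4
i=11 'e': node 4→5  ** P0@[7:11]
i=12 'e': node 5→10 (via fail)  ** P3@[11:12]
i=13 'e': node 10→10 (via fail)  ** P3@[12:13]
i=14 'e': node 10→10 (via fail)  ** P3@[13:14]
i=15 'd': node 10→6 (via fail)
i=16 'a': node 6→1 (via fail)
i=17 'e': node 1→2
i=18 'c': node 2→3
i=19 'd': node 3→4
i=20 'e': node 4→5  ** P0@[16:20]
i=21 'e': node 5→10 (via fail)  ** P3@[20:21]
i=22 'e': node 10→10 (via fail)  ** P3@[21:22]
i=23 'e': node 10→10 (via fail)  ** P3@[22:23]
i=24 'c': node 10→11
i=25 'd': node 11→12  ** P2@[22:25]
i=26 'c': node 12→0 (via fail)
i=27 'e': node 0→9
i=28 'e': node 9→10  ** P3@[27:28]
i=29 'c': node 10→11
i=30 'd': node 11→12  ** P2@[27:30]
i=31 'b': node 12→7 (via fail)
i=32 'e': node 7→9 (via fail)
i=33 'a': node 9→1 (via fail)
i=34 'e': node 1→2
i=35 'e': node 2→10 (via fail)  ** P3@[34:35]
i=36 'c': node 10→11
i=37 'd': node 11→12  ** P2@[34:37]
i=38 'b': node 12→7 (via fail)
i=39 'a': node 7→8  ** P1@[37:39],P4@[38:39]
i=40 'c': node 8→0 (via fail)
i=41 'd': node 0→6
i=42 'a': node 6→1 (via fail)
i=43 'a': node 1→1 (via fail)
i=44 'e': node 1→2
i=45 'c': node 2→3
i=46 'd': node 3→4
i=47 'e': node 4→5  ** P0@[43:47]
i=48 'c': node 5→0 (via fail)
i=49 'b': node 0→13
i=50 'a': node 13→14  ** P4@[49:50]
i=51 'e': node 14→2 (via fail)
i=52 'c': node 2→3
i=53 'd': node 3→4
i=54 'e': node 4→5  ** P0@[50:54]
i=55 'a': node 5→1 (via fail)
i=56 'e': node 1→2
i=57 'c': node 2→3
i=58 'd': node 3→4
i=59 'e': node 4→5  ** P0@[55:59]

Result: [[11,0],[12,3],[13,3],[14,3],[20,0],[21,3],[22,3],[23,3],[25,2],[28,3],[30,2],[35,3],[37,2],[39,1],[39,4],[47,0],[50,4],[54,0],[59,0]]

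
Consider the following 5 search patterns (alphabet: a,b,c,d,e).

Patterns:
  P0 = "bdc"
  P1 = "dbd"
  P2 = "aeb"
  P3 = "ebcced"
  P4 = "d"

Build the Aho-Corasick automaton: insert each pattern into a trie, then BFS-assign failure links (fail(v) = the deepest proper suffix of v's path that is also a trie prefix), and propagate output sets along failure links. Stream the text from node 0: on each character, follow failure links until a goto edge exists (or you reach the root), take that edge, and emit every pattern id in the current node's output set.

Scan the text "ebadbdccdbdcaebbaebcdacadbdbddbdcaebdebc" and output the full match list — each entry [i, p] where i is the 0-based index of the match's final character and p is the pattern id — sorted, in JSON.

Build:
Trie (insert patterns):
  0='ε' goto a→7 b→1 d→4 e→10
  1='b' goto d→2
  2='bd' goto c→3
  3='bdc' goto ·  ←P0
  4='d' goto b→5  ←P4
  5='db' goto d→6
  6='dbd' goto ·  ←P1
  7='a' goto e→8
  8='ae' goto b→9
  9='aeb' goto ·  ←P2
  10='e' goto b→11
  11='eb' goto c→12
  12='ebc' goto c→13
  13='ebcc' goto e→14
  14='ebcce' goto d→15
  15='ebcced' goto ·  ←P3

BFS fail/out derivation:
  fail(1) 'b': from fail(0)=0 chase 'b': 0 ⇒ 0;  out=∅∪out(0)=∅
  fail(4) 'd': from fail(0)=0 chase 'd': 0 ⇒ 0;  out={4}∪out(0)={4}
  fail(7) 'a': from fail(0)=0 chase 'a': 0 ⇒ 0;  out=∅∪out(0)=∅
  fail(10) 'e': from fail(0)=0 chase 'e': 0 ⇒ 0;  out=∅∪out(0)=∅
  fail(2) 'bd': from fail(1)=0 chase 'd': 0 ⇒ 4;  out=∅∪out(4)={4}
  fail(5) 'db': from fail(4)=0 chase 'b': 0 ⇒ 1;  out=∅∪out(1)=∅
  fail(8) 'ae': from fail(7)=0 chase 'e': 0 ⇒ 10;  out=∅∪out(10)=∅
  fail(11) 'eb': from fail(10)=0 chase 'b': 0 ⇒ 1;  out=∅∪out(1)=∅
  fail(3) 'bdc': from fail(2)=4 chase 'c': 4→0 ⇒ 0;  out={0}∪out(0)={0}
  fail(6) 'dbd': from fail(5)=1 chase 'd': 1 ⇒ 2;  out={1}∪out(2)={1,4}
  fail(9) 'aeb': from fail(8)=10 chase 'b': 10 ⇒ 11;  out={2}∪out(11)={2}
  fail(12) 'ebc': from fail(11)=1 chase 'c': 1→0 ⇒ 0;  out=∅∪out(0)=∅
  fail(13) 'ebcc': from fail(12)=0 chase 'c': 0 ⇒ 0;  out=∅∪out(0)=∅
  fail(14) 'ebcce': from fail(13)=0 chase 'e': 0 ⇒ 10;  out=∅∪out(10)=∅
  fail(15) 'ebcced': from fail(14)=10 chase 'd': 10→0 ⇒ 4;  out={3}∪out(4)={3,4}

Text stream:
[0] read 'e'  n0⇒n10
[1] read 'b'  n10⇒n11
[2] read 'a'  n11⇒n7 ·f
[3] read 'd'  n7⇒n4 ·f  → match P4@[3:3]
[4] read 'b'  n4⇒n5
[5] read 'd'  n5⇒n6  → match P1@[3:5],P4@[5:5]
[6] read 'c'  n6⇒n3 ·f  → match P0@[4:6]
[7] read 'c'  n3⇒n0 ·f
[8] read 'd'  n0⇒n4  → match P4@[8:8]
[9] read 'b'  n4⇒n5
[10] read 'd'  n5⇒n6  → match P1@[8:10],P4@[10:10]
[11] read 'c'  n6⇒n3 ·f  → match P0@[9:11]
[12] read 'a'  n3⇒n7 ·f
[13] read 'e'  n7⇒n8
[14] read 'b'  n8⇒n9  → match P2@[12:14]
[15] read 'b'  n9⇒n1 ·f
[16] read 'a'  n1⇒n7 ·f
[17] read 'e'  n7⇒n8
[18] read 'b'  n8⇒n9  → match P2@[16:18]
[19] read 'c'  n9⇒n12 ·f
[20] read 'd'  n12⇒n4 ·f  → match P4@[20:20]
[21] read 'a'  n4⇒n7 ·f
[22] read 'c'  n7⇒n0 ·f
[23] read 'a'  n0⇒n7
[24] read 'd'  n7⇒n4 ·f  → match P4@[24:24]
[25] read 'b'  n4⇒n5
[26] read 'd'  n5⇒n6  → match P1@[24:26],P4@[26:26]
[27] read 'b'  n6⇒n5 ·f
[28] read 'd'  n5⇒n6  → match P1@[26:28],P4@[28:28]
[29] read 'd'  n6⇒n4 ·f  → match P4@[29:29]
[30] read 'b'  n4⇒n5
[31] read 'd'  n5⇒n6  → match P1@[29:31],P4@[31:31]
[32] read 'c'  n6⇒n3 ·f  → match P0@[30:32]
[33] read 'a'  n3⇒n7 ·f
[34] read 'e'  n7⇒n8
[35] read 'b'  n8⇒n9  → match P2@[33:35]
[36] read 'd'  n9⇒n2 ·f  → match P4@[36:36]
[37] read 'e'  n2⇒n10 ·f
[38] read 'b'  n10⇒n11
[39] read 'c'  n11⇒n12

Result: [[3,4],[5,1],[5,4],[6,0],[8,4],[10,1],[10,4],[11,0],[14,2],[18,2],[20,4],[24,4],[26,1],[26,4],[28,1],[28,4],[29,4],[31,1],[31,4],[32,0],[35,2],[36,4]]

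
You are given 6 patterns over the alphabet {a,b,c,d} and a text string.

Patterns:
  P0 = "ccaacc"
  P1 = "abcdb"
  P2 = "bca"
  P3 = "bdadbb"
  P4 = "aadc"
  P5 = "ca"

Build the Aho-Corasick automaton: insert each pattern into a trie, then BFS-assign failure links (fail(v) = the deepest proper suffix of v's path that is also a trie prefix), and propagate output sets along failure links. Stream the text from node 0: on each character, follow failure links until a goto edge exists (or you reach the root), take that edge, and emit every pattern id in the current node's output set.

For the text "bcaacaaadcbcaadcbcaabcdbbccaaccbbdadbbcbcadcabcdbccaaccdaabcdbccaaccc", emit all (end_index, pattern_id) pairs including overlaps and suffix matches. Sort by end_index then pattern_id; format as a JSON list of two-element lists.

Construct AC machine:
Trie nodes:
  n0 'ε': a→7 b→12 c→1
  n1 'c': a→23 c→2
  n2 'cc': a→3
  n3 'cca': a→4
  n4 'ccaa': c→5
  n5 'ccaac': c→6
  n6 'ccaacc': ·  [P0 ends]
  n7 'a': a→20 b→8
  n8 'ab': c→9
  n9 'abc': d→10
  n10 'abcd': b→11
  n11 'abcdb': ·  [P1 ends]
  n12 'b': c→13 d→15
  n13 'bc': a→14
  n14 'bca': ·  [P2 ends]
  n15 'bd': a→16
  n16 'bda': d→17
  n17 'bdad': b→18
  n18 'bdadb': b→19
  n19 'bdadbb': ·  [P3 ends]
  n20 'aa': d→21
  n21 'aad': c→22
  n22 'aadc': ·  [P4 ends]
  n23 'ca': ·  [P5 ends]

BFS fail/out derivation:
  fail(1) 'c': from fail(0)=0 chase 'c': 0 ⇒ 0;  out=∅∪out(0)=∅
  fail(7) 'a': from fail(0)=0 chase 'a': 0 ⇒ 0;  out=∅∪out(0)=∅
  fail(12) 'b': from fail(0)=0 chase 'b': 0 ⇒ 0;  out=∅∪out(0)=∅
  fail(2) 'cc': from fail(1)=0 chase 'c': 0 ⇒ 1;  out=∅∪out(1)=∅
  fail(8) 'ab': from fail(7)=0 chase 'b': 0 ⇒ 12;  out=∅∪out(12)=∅
  fail(13) 'bc': from fail(12)=0 chase 'c': 0 ⇒ 1;  out=∅∪out(1)=∅
  fail(15) 'bd': from fail(12)=0 chase 'd': 0 ⇒ 0;  out=∅∪out(0)=∅
  fail(20) 'aa': from fail(7)=0 chase 'a': 0 ⇒ 7;  out=∅∪out(7)=∅
  fail(23) 'ca': from fail(1)=0 chase 'a': 0 ⇒ 7;  out={5}∪out(7)={5}
  fail(3) 'cca': from fail(2)=1 chase 'a': 1 ⇒ 23;  out=∅∪out(23)={5}
  fail(9) 'abc': from fail(8)=12 chase 'c': 12 ⇒ 13;  out=∅∪out(13)=∅
  fail(14) 'bca': from fail(13)=1 chase 'a': 1 ⇒ 23;  out={2}∪out(23)={2,5}
  fail(16) 'bda': from fail(15)=0 chase 'a': 0 ⇒ 7;  out=∅∪out(7)=∅
  fail(21) 'aad': from fail(20)=7 chase 'd': 7→0 ⇒ 0;  out=∅∪out(0)=∅
  fail(4) 'ccaa': from fail(3)=23 chase 'a': 23→7 ⇒ 20;  out=∅∪out(20)=∅
  fail(10) 'abcd': from fail(9)=13 chase 'd': 13→1→0 ⇒ 0;  out=∅∪out(0)=∅
  fail(17) 'bdad': from fail(16)=7 chase 'd': 7→0 ⇒ 0;  out=∅∪out(0)=∅
  fail(22) 'aadc': from fail(21)=0 chase 'c': 0 ⇒ 1;  out={4}∪out(1)={4}
  fail(5) 'ccaac': from fail(4)=20 chase 'c': 20→7→0 ⇒ 1;  out=∅∪out(1)=∅
  fail(11) 'abcdb': from fail(10)=0 chase 'b': 0 ⇒ 12;  out={1}∪out(12)={1}
  fail(18) 'bdadb': from fail(17)=0 chase 'b': 0 ⇒ 12;  out=∅∪out(12)=∅
  fail(6) 'ccaacc': from fail(5)=1 chase 'c': 1 ⇒ 2;  out={0}∪out(2)={0}
  fail(19) 'bdadbb': from fail(18)=12 chase 'b': 12→0 ⇒ 12;  out={3}∪out(12)={3}

Run:
i=0 'b': node 0→12
i=1 'c': node 12→13
i=2 'a': node 13→14  emit P2@[0:2],P5@[1:2]
i=3 'a': node 14→20 ·f
i=4 'c': node 20→1 ·f
i=5 'a': node 1→23  emit P5@[4:5]
i=6 'a': node 23→20 ·f
i=7 'a': node 20→20 ·f
i=8 'd': node 20→21
i=9 'c': node 21→22  emit P4@[6:9]
i=10 'b': node 22→12 ·f
i=11 'c': node 12→13
i=12 'a': node 13→14  emit P2@[10:12],P5@[11:12]
i=13 'a': node 14→20 ·f
i=14 'd': node 20→21
i=15 'c': node 21→22  emit P4@[12:15]
i=16 'b': node 22→12 ·f
i=17 'c': node 12→13
i=18 'a': node 13→14  emit P2@[16:18],P5@[17:18]
i=19 'a': node 14→20 ·f
i=20 'b': node 20→8 ·f
i=21 'c': node 8→9
i=22 'd': node 9→10
i=23 'b': node 10→11  emit P1@[19:23]
i=24 'b': node 11→12 ·f
i=25 'c': node 12→13
i=26 'c': node 13→2 ·f
i=27 'a': node 2→3  emit P5@[26:27]
i=28 'a': node 3→4
i=29 'c': node 4→5
i=30 'c': node 5→6  emit P0@[25:30]
i=31 'b': node 6→12 ·f
i=32 'b': node 12→12 ·f
i=33 'd': node 12→15
i=34 'a': node 15→16
i=35 'd': node 16→17
i=36 'b': node 17→18
i=37 'b': node 18→19  emit P3@[32:37]
i=38 'c': node 19→13 ·f
i=39 'b': node 13→12 ·f
i=40 'c': node 12→13
i=41 'a': node 13→14  emit P2@[39:41],P5@[40:41]
i=42 'd': node 14→0 ·f
i=43 'c': node 0→1
i=44 'a': node 1→23  emit P5@[43:44]
i=45 'b': node 23→8 ·f
i=46 'c': node 8→9
i=47 'd': node 9→10
i=48 'b': node 10→11  emit P1@[44:48]
i=49 'c': node 11→13 ·f
i=50 'c': node 13→2 ·f
i=51 'a': node 2→3  emit P5@[50:51]
i=52 'a': node 3→4
i=53 'c': node 4→5
i=54 'c': node 5→6  emit P0@[49:54]
i=55 'd': node 6→0 ·f
i=56 'a': node 0→7
i=57 'a': node 7→20
i=58 'b': node 20→8 ·f
i=59 'c': node 8→9
i=60 'd': node 9→10
i=61 'b': node 10→11  emit P1@[57:61]
i=62 'c': node 11→13 ·f
i=63 'c': node 13→2 ·f
i=64 'a': node 2→3  emit P5@[63:64]
i=65 'a': node 3→4
i=66 'c': node 4→5
i=67 'c': node 5→6  emit P0@[62:67]
i=68 'c': node 6→2 ·f

Matches: [[2,2],[2,5],[5,5],[9,4],[12,2],[12,5],[15,4],[18,2],[18,5],[23,1],[27,5],[30,0],[37,3],[41,2],[41,5],[44,5],[48,1],[51,5],[54,0],[61,1],[64,5],[67,0]]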